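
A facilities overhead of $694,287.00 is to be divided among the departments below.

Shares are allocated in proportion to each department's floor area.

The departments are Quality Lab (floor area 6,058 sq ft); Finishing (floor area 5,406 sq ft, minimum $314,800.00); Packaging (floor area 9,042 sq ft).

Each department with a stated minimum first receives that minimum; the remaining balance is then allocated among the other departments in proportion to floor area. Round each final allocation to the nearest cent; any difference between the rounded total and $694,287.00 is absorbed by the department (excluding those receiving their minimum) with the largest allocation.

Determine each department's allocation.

Minimums first: Finishing $314,800.00. Residual $379,487.00.
Residual split over remaining floor area 15,100: Quality Lab 152,247.1686 → $152,247.17; Packaging 227,239.8314 → $227,239.83.

Quality Lab: $152,247.17 · Finishing: $314,800.00 · Packaging: $227,239.83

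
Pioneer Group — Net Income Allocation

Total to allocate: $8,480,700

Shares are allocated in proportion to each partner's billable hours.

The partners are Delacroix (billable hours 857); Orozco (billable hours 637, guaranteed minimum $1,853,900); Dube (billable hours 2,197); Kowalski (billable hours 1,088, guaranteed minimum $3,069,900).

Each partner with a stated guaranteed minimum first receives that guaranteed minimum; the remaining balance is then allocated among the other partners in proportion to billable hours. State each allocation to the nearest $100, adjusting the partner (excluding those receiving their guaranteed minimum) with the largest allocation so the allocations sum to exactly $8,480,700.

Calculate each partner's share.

Delacroix: $998,100 | Orozco: $1,853,900 | Dube: $2,558,800 | Kowalski: $3,069,900

Guaranteed amounts: Orozco $1,853,900; Kowalski $3,069,900. Balance $3,556,900.
Balance split over remaining billable hours 3,054: Delacroix 998,121.58 → $998,100; Dube 2,558,778.42 → $2,558,800.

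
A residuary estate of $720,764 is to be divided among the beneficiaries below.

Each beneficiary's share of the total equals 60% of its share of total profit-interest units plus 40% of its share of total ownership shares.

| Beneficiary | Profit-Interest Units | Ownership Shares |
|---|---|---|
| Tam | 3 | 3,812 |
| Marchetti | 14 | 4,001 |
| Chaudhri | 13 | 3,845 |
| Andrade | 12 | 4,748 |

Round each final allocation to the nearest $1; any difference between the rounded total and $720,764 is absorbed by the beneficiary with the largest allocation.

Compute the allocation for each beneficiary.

Totals — profit-interest units 42, ownership shares 16,406.
Blended shares (60% profit-interest units + 40% ownership shares): Tam 0.1358; Marchetti 0.2975; Chaudhri 0.2795; Andrade 0.2872.
Raw shares: Tam 97,878.85; Marchetti 214,463.10; Chaudhri 201,425.05; Andrade 206,997.00.
After rounding ($1): Tam $97,879; Marchetti $214,463; Chaudhri $201,425; Andrade $206,997. Sum = $720,764.
No rounding difference to absorb.

Tam: $97,879; Marchetti: $214,463; Chaudhri: $201,425; Andrade: $206,997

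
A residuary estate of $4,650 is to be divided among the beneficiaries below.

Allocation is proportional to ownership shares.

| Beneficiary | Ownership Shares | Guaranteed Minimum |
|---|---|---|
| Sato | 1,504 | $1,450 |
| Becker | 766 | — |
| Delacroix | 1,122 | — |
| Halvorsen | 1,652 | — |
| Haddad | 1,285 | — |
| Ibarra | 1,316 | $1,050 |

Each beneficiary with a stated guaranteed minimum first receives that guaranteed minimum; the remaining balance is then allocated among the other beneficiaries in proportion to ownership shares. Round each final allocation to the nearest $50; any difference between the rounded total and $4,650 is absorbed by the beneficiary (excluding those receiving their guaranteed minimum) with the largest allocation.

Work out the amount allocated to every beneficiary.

Sato: $1,450 · Becker: $350 · Delacroix: $500 · Halvorsen: $750 · Haddad: $550 · Ibarra: $1,050

Guaranteed amounts: Sato $1,450; Ibarra $1,050. Residual $2,150.
Residual split over remaining ownership shares 4,825: Becker 341.33 → $350; Delacroix 499.96 → $500; Halvorsen 736.12 → $750; Haddad 572.59 → $550.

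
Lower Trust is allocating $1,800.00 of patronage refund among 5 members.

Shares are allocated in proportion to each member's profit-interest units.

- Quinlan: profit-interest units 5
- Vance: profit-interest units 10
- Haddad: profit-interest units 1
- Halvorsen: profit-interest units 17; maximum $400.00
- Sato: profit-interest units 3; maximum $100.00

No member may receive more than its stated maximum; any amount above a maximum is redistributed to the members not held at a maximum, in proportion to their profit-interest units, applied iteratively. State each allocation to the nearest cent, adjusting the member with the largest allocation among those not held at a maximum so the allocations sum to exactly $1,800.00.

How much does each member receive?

Combined profit-interest units = 36.
Unconstrained shares: Quinlan 250.0000; Vance 500.0000; Haddad 50.0000; Halvorsen 850.0000; Sato 150.0000.
Held at cap: Halvorsen ($400.00), Sato ($100.00); balance $1,300.00 reallocated over remaining profit-interest units 16.
Remaining shares: Quinlan 406.2500 → $406.25; Vance 812.5000 → $812.50; Haddad 81.2500 → $81.25.

Quinlan: $406.25; Vance: $812.50; Haddad: $81.25; Halvorsen: $400.00; Sato: $100.00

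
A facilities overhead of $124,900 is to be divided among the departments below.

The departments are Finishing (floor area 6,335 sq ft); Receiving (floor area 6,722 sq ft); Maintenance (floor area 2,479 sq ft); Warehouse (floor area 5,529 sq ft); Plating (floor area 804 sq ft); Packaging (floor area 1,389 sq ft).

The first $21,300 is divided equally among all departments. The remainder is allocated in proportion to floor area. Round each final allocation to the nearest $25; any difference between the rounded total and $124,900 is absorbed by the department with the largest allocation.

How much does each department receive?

Finishing: $31,775; Receiving: $33,500; Maintenance: $14,600; Warehouse: $28,175; Plating: $7,125; Packaging: $9,725

First tranche $21,300 split equally: $3,550 each.
Remainder $103,600 by floor area (total 23,258): Finishing 28,218.51 → $28,225; Receiving 29,942.35 → $29,950; Maintenance 11,042.41 → $11,050; Warehouse 24,628.27 → $24,625; Plating 3,581.32 → $3,575; Packaging 6,187.14 → $6,175.
Totals: Finishing $3,550 + $28,225 = $31,775; Receiving $3,550 + $29,950 = $33,500; Maintenance $3,550 + $11,050 = $14,600; Warehouse $3,550 + $24,625 = $28,175; Plating $3,550 + $3,575 = $7,125; Packaging $3,550 + $6,175 = $9,725.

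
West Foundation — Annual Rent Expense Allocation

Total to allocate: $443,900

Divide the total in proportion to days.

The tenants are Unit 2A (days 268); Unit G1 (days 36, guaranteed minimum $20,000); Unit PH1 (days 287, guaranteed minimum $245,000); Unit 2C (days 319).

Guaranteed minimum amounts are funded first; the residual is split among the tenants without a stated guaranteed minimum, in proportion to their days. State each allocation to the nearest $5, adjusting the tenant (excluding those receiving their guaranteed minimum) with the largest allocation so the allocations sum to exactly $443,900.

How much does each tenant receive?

Unit 2A: $81,680 | Unit G1: $20,000 | Unit PH1: $245,000 | Unit 2C: $97,220

Minimums first: Unit G1 $20,000; Unit PH1 $245,000. Residual $178,900.
Residual split over remaining days 587: Unit 2A 81,678.36 → $81,680; Unit 2C 97,221.64 → $97,220.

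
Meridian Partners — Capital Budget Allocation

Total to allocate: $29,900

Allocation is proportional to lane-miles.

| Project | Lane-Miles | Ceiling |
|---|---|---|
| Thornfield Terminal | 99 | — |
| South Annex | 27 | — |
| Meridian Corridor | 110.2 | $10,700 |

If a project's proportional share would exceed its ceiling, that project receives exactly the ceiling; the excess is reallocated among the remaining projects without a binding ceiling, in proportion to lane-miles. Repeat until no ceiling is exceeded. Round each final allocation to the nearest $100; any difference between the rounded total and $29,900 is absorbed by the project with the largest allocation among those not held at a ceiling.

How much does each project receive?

Thornfield Terminal: $15,100 | South Annex: $4,100 | Meridian Corridor: $10,700

Sum of lane-miles: 236.2.
Proportional shares (ignoring caps): Thornfield Terminal 12,532.18; South Annex 3,417.87; Meridian Corridor 13,949.96.
Cap binds for Meridian Corridor ($10,700); remaining pool $19,200 reallocated over remaining lane-miles 126.
Shares after redistribution: Thornfield Terminal 15,085.71 → $15,100; South Annex 4,114.29 → $4,100.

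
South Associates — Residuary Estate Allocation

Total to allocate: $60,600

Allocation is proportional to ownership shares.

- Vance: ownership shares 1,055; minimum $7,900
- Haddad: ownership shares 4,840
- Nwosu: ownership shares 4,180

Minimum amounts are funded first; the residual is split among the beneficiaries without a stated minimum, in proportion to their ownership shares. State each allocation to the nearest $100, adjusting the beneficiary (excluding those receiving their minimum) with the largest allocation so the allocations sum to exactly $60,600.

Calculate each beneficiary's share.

Guaranteed amounts: Vance $7,900. Balance $52,700.
Balance split over remaining ownership shares 9,020: Haddad 28,278.05 → $28,300; Nwosu 24,421.95 → $24,400.

Vance: $7,900 · Haddad: $28,300 · Nwosu: $24,400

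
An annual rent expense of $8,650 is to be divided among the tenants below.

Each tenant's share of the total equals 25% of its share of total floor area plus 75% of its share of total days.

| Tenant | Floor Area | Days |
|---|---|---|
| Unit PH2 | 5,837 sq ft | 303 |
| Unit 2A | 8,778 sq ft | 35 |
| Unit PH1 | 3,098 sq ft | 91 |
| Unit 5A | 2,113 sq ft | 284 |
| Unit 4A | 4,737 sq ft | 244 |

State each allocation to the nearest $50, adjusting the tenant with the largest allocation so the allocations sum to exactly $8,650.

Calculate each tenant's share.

Floor area total 24,563; days total 957.
Composite weights (25% floor area + 75% days): Unit PH2 0.2969; Unit 2A 0.1168; Unit PH1 0.1028; Unit 5A 0.2441; Unit 4A 0.2394.
Pro-rata amounts: Unit PH2 2,567.92; Unit 2A 1,010.07; Unit PH1 889.63; Unit 5A 2,111.26; Unit 4A 2,071.12.
Rounded to nearest $50: Unit PH2 $2,550; Unit 2A $1,000; Unit PH1 $900; Unit 5A $2,100; Unit 4A $2,050. Sum = $8,600.
Difference $8,650 − $8,600 = +$50 applied to largest allocation (Unit PH2): Unit PH2 becomes $2,600.

Unit PH2: $2,600 · Unit 2A: $1,000 · Unit PH1: $900 · Unit 5A: $2,100 · Unit 4A: $2,050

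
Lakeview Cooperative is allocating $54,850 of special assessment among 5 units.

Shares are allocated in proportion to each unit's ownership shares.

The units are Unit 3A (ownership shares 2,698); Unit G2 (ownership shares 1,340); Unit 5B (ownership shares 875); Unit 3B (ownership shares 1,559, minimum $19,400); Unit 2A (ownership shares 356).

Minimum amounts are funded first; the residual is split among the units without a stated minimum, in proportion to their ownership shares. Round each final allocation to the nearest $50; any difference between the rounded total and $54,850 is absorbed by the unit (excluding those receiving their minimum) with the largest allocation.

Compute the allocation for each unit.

Unit 3A: $18,150; Unit G2: $9,000; Unit 5B: $5,900; Unit 3B: $19,400; Unit 2A: $2,400

Minimums first: Unit 3B $19,400. Residual $35,450.
Residual split over remaining ownership shares 5,269: Unit 3A 18,152.23 → $18,150; Unit G2 9,015.56 → $9,000; Unit 5B 5,887.03 → $5,900; Unit 2A 2,395.18 → $2,400.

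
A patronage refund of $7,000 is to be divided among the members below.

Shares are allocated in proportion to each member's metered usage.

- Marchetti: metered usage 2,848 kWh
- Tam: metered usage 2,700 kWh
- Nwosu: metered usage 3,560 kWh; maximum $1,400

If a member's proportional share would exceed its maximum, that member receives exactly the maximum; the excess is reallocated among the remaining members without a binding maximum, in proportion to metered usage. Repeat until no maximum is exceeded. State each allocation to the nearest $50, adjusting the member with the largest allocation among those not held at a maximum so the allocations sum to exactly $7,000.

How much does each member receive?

Marchetti: $2,850; Tam: $2,750; Nwosu: $1,400

Metered usage total: 9,108.
Pro-rata shares before constraints: Marchetti 2,188.84; Tam 2,075.10; Nwosu 2,736.06.
Cap binds for Nwosu ($1,400); residual $5,600 reallocated over remaining metered usage 5,548.
Remaining shares: Marchetti 2,874.69 → $2,850; Tam 2,725.31 → $2,750.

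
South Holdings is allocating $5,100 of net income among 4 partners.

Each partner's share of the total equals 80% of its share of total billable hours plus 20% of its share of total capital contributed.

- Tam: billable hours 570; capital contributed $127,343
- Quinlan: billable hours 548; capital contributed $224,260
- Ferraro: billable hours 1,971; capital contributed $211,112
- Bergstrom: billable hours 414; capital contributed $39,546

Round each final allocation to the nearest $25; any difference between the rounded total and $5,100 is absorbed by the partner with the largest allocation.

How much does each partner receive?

Tam: $875 · Quinlan: $1,025 · Ferraro: $2,650 · Bergstrom: $550

Billable hours total 3,503; capital contributed total 602,261.
Composite weights (80% billable hours + 20% capital contributed): Tam 0.1725; Quinlan 0.1996; Ferraro 0.5202; Bergstrom 0.1077.
Unrounded shares: Tam 879.56; Quinlan 1,018.08; Ferraro 2,653.20; Bergstrom 549.17.
Rounded to nearest $25: Tam $875; Quinlan $1,025; Ferraro $2,650; Bergstrom $550. Sum = $5,100.
Rounded total matches; no reconciliation needed.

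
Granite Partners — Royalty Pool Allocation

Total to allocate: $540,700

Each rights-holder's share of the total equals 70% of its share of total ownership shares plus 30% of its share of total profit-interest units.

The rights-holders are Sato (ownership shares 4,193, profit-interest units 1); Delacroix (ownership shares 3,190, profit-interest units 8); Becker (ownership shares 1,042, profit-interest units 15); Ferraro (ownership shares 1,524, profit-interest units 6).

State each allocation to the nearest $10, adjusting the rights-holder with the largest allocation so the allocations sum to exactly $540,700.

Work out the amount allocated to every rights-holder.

Ownership shares total 9,949; profit-interest units total 30.
Combined weights (70% ownership shares + 30% profit-interest units): Sato 0.3050; Delacroix 0.3044; Becker 0.2233; Ferraro 0.1672.
Raw shares: Sato 164,921.38; Delacroix 164,613.23; Becker 120,745.83; Ferraro 90,419.56.
Rounded to nearest $10: Sato $164,920; Delacroix $164,610; Becker $120,750; Ferraro $90,420. Sum = $540,700.
Rounded total matches; no reconciliation needed.

Sato: $164,920 · Delacroix: $164,610 · Becker: $120,750 · Ferraro: $90,420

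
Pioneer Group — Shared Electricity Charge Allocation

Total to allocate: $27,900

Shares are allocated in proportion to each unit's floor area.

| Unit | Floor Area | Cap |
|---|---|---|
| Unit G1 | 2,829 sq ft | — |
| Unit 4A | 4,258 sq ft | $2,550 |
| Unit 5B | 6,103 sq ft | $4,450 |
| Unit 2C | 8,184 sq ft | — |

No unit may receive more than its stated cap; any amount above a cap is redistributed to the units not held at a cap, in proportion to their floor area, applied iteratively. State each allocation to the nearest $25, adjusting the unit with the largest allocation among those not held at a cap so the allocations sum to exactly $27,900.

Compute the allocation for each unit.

Sum of floor area: 21,374.
Proportional shares (ignoring caps): Unit G1 3,692.76; Unit 4A 5,558.07; Unit 5B 7,966.39; Unit 2C 10,682.77.
Cap binds for Unit 4A ($2,550), Unit 5B ($4,450); balance $20,900 reallocated over remaining floor area 11,013.
Redistributed shares: Unit G1 5,368.76 → $5,375; Unit 2C 15,531.24 → $15,525.

Unit G1: $5,375 · Unit 4A: $2,550 · Unit 5B: $4,450 · Unit 2C: $15,525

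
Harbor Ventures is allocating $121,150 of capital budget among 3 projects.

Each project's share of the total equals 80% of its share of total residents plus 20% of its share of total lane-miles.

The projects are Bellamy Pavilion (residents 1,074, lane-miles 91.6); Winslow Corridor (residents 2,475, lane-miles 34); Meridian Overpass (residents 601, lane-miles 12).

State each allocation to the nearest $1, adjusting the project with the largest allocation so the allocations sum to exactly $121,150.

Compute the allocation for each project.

Bellamy Pavilion: $41,212 · Winslow Corridor: $63,789 · Meridian Overpass: $16,149

Residents total 4,150; lane-miles total 137.6.
Combined weights (80% residents + 20% lane-miles): Bellamy Pavilion 0.3402; Winslow Corridor 0.5265; Meridian Overpass 0.1333.
Unrounded shares: Bellamy Pavilion 41,212.28; Winslow Corridor 63,788.75; Meridian Overpass 16,148.97.
After rounding ($1): Bellamy Pavilion $41,212; Winslow Corridor $63,789; Meridian Overpass $16,149. Sum = $121,150.
Rounded total matches; no reconciliation needed.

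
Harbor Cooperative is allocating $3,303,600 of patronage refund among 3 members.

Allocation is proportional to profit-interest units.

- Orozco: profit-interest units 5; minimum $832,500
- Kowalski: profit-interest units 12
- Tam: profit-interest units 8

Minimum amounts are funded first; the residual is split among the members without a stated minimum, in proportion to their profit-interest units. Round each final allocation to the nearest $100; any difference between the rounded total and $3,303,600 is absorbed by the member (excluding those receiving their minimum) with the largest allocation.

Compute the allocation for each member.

Orozco: $832,500; Kowalski: $1,482,700; Tam: $988,400

Guaranteed amounts: Orozco $832,500. Balance $2,471,100.
Balance split over remaining profit-interest units 20: Kowalski 1,482,660.00 → $1,482,700; Tam 988,440.00 → $988,400.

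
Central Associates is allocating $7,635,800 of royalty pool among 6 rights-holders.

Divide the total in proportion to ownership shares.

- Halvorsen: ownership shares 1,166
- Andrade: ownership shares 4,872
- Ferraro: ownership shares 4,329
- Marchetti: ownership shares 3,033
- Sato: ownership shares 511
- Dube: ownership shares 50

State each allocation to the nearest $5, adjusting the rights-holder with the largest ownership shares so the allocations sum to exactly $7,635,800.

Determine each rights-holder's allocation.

Total ownership shares = 1,166 + 4,872 + 4,329 + 3,033 + 511 + 50 = 13,961.
Pro-rata amounts: Halvorsen 637,729.59; Andrade 2,664,681.44; Ferraro 2,367,694.16; Marchetti 1,658,862.65; Sato 279,485.27; Dube 27,346.89.
Rounded to nearest $5: Halvorsen $637,730; Andrade $2,664,680; Ferraro $2,367,695; Marchetti $1,658,865; Sato $279,485; Dube $27,345. Sum = $7,635,800.
Sum already equals the total — no adjustment.

Halvorsen: $637,730; Andrade: $2,664,680; Ferraro: $2,367,695; Marchetti: $1,658,865; Sato: $279,485; Dube: $27,345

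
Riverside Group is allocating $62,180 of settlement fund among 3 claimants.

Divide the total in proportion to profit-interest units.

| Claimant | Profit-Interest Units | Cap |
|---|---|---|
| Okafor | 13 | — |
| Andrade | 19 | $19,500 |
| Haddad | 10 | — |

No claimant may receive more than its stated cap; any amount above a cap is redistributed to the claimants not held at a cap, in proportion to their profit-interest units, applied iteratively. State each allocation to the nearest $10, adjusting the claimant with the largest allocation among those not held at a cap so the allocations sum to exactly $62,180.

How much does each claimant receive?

Profit-interest units total: 42.
Pro-rata shares before constraints: Okafor 19,246.19; Andrade 28,129.05; Haddad 14,804.76.
Capped: Andrade ($19,500); residual $42,680 reallocated over remaining profit-interest units 23.
Remaining shares: Okafor 24,123.48 → $24,120; Haddad 18,556.52 → $18,560.

Okafor: $24,120 | Andrade: $19,500 | Haddad: $18,560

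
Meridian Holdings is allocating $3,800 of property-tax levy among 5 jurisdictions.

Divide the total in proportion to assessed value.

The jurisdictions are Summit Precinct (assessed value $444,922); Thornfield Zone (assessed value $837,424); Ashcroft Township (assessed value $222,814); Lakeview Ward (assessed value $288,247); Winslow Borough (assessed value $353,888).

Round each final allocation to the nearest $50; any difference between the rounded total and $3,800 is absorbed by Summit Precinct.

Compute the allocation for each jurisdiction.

Summit Precinct: $750 · Thornfield Zone: $1,500 · Ashcroft Township: $400 · Lakeview Ward: $500 · Winslow Borough: $650

Total assessed value = 2,147,295.
Raw shares: Summit Precinct 444,922/2,147,295 × $3,800 = 787.36; Thornfield Zone 837,424/2,147,295 × $3,800 = 1,481.96; Ashcroft Township 222,814/2,147,295 × $3,800 = 394.31; Lakeview Ward 288,247/2,147,295 × $3,800 = 510.10; Winslow Borough 353,888/2,147,295 × $3,800 = 626.26.
After rounding ($50): Summit Precinct $800; Thornfield Zone $1,500; Ashcroft Township $400; Lakeview Ward $500; Winslow Borough $650. Sum = $3,850.
Difference $3,800 − $3,850 = −$50 applied to Summit Precinct: Summit Precinct becomes $750.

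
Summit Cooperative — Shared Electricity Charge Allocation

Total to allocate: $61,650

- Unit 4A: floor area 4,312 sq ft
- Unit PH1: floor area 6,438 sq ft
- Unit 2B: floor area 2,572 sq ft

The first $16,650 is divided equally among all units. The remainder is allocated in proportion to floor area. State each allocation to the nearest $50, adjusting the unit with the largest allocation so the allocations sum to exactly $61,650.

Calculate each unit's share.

Unit 4A: $20,100; Unit PH1: $27,300; Unit 2B: $14,250

Equal tier: $16,650 ÷ 3 = $5,550 apiece.
Remainder $45,000 by floor area (total 13,322): Unit 4A 14,565.38 → $14,550; Unit PH1 21,746.73 → $21,750; Unit 2B 8,687.88 → $8,700.
Totals: Unit 4A $5,550 + $14,550 = $20,100; Unit PH1 $5,550 + $21,750 = $27,300; Unit 2B $5,550 + $8,700 = $14,250.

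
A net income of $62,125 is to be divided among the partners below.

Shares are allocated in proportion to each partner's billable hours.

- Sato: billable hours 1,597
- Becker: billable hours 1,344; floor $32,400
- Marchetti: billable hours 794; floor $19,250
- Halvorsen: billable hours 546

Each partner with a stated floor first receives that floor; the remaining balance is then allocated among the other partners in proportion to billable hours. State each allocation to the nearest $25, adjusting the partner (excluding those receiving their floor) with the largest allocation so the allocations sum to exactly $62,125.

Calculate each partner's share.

Fund the minimums — Becker $32,400; Marchetti $19,250. Balance $10,475.
Balance split over remaining billable hours 2,143: Sato 7,806.15 → $7,800; Halvorsen 2,668.85 → $2,675.

Sato: $7,800 · Becker: $32,400 · Marchetti: $19,250 · Halvorsen: $2,675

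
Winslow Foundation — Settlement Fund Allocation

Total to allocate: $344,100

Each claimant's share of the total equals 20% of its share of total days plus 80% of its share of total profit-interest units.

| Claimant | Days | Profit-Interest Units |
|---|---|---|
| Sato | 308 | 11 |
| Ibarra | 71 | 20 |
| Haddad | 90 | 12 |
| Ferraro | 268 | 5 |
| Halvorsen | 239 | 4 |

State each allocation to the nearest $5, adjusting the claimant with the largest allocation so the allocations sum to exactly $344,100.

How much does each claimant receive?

Totals — days 976, profit-interest units 52.
Composite weights (20% days + 80% profit-interest units): Sato 0.2323; Ibarra 0.3222; Haddad 0.2031; Ferraro 0.1318; Halvorsen 0.1105.
Proportional shares: Sato 79,950.09; Ibarra 110,883.30; Haddad 69,872.26; Ferraro 45,366.53; Halvorsen 38,027.82.
Rounded to nearest $5: Sato $79,950; Ibarra $110,885; Haddad $69,870; Ferraro $45,365; Halvorsen $38,030. Sum = $344,100.
Rounded total matches; no reconciliation needed.

Sato: $79,950 | Ibarra: $110,885 | Haddad: $69,870 | Ferraro: $45,365 | Halvorsen: $38,030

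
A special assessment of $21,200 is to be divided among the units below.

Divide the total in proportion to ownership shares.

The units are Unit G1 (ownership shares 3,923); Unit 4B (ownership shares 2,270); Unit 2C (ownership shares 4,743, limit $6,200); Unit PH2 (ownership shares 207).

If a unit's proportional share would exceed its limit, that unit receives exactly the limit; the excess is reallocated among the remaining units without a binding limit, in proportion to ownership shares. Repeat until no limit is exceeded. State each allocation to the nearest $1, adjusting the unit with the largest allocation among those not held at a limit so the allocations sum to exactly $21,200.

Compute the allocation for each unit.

Total ownership shares = 11,143.
Pro-rata shares before constraints: Unit G1 7,463.66; Unit 4B 4,318.77; Unit 2C 9,023.75; Unit PH2 393.83.
Held at cap: Unit 2C ($6,200); remaining pool $15,000 reallocated over remaining ownership shares 6,400.
Redistributed shares: Unit G1 9,194.53 → $9,195; Unit 4B 5,320.31 → $5,320; Unit PH2 485.16 → $485.

Unit G1: $9,195 | Unit 4B: $5,320 | Unit 2C: $6,200 | Unit PH2: $485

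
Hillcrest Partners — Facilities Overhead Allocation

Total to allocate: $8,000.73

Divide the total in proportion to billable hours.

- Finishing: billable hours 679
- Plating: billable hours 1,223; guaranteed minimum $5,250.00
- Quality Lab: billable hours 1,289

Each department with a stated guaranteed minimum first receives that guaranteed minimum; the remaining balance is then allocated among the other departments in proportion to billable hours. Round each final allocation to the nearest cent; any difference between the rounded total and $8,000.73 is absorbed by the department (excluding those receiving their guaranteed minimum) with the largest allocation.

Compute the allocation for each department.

Minimums first: Plating $5,250.00. Residual $2,750.73.
Residual split over remaining billable hours 1,968: Finishing 949.0578 → $949.06; Quality Lab 1,801.6722 → $1,801.67.

Finishing: $949.06; Plating: $5,250.00; Quality Lab: $1,801.67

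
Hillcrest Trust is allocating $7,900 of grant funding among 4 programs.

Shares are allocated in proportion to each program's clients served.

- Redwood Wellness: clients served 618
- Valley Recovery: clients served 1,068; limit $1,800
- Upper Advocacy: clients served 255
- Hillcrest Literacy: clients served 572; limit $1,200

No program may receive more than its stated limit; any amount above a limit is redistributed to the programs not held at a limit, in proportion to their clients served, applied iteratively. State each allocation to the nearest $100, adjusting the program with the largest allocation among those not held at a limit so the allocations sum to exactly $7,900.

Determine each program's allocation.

Sum of clients served: 2,513.
Unconstrained shares: Redwood Wellness 1,942.78; Valley Recovery 3,357.42; Upper Advocacy 801.63; Hillcrest Literacy 1,798.17.
Cap binds for Valley Recovery ($1,800), Hillcrest Literacy ($1,200); remaining pool $4,900 reallocated over remaining clients served 873.
Shares after redistribution: Redwood Wellness 3,468.73 → $3,500; Upper Advocacy 1,431.27 → $1,400.

Redwood Wellness: $3,500; Valley Recovery: $1,800; Upper Advocacy: $1,400; Hillcrest Literacy: $1,200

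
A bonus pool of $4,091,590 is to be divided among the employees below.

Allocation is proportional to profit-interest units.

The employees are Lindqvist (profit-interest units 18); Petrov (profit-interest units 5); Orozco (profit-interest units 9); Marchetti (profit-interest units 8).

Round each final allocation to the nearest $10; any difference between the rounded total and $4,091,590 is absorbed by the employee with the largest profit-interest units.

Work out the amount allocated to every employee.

Total profit-interest units = 40.
Unrounded shares: Lindqvist 18/40 × $4,091,590 = 1,841,215.50; Petrov 5/40 × $4,091,590 = 511,448.75; Orozco 9/40 × $4,091,590 = 920,607.75; Marchetti 8/40 × $4,091,590 = 818,318.00.
Rounded to nearest $10: Lindqvist $1,841,220; Petrov $511,450; Orozco $920,610; Marchetti $818,320. Sum = $4,091,600.
Difference $4,091,590 − $4,091,600 = −$10 applied to largest profit-interest units (Lindqvist): Lindqvist becomes $1,841,210.

Lindqvist: $1,841,210 · Petrov: $511,450 · Orozco: $920,610 · Marchetti: $818,320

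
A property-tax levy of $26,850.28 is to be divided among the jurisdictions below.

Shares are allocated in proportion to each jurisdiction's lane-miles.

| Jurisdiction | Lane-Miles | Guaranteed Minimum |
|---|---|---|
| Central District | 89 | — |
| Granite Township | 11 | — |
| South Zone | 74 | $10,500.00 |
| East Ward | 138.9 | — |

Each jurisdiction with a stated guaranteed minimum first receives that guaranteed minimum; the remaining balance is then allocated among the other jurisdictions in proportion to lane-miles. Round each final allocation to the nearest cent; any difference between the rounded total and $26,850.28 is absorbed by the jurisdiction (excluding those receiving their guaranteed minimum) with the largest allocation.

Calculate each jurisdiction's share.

Central District: $6,091.15 · Granite Township: $752.84 · South Zone: $10,500.00 · East Ward: $9,506.29

Guaranteed amounts: South Zone $10,500.00. Residual $16,350.28.
Residual split over remaining lane-miles 238.9: Central District 6,091.1466 → $6,091.15; Granite Township 752.8383 → $752.84; East Ward 9,506.2951 → $9,506.30.
Rounding difference −$0.01 applied to East Ward → $9,506.29.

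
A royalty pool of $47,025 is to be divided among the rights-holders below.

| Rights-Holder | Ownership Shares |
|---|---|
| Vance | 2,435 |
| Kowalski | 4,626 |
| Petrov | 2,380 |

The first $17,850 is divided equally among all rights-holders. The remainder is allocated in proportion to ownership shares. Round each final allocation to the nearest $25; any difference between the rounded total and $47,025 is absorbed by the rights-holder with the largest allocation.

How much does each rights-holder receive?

First tranche $17,850 split equally: $5,950 each.
Remainder $29,175 by ownership shares (total 9,441): Vance 7,524.75 → $7,525; Kowalski 14,295.47 → $14,300; Petrov 7,354.78 → $7,350.
Totals: Vance $5,950 + $7,525 = $13,475; Kowalski $5,950 + $14,300 = $20,250; Petrov $5,950 + $7,350 = $13,300.

Vance: $13,475 · Kowalski: $20,250 · Petrov: $13,300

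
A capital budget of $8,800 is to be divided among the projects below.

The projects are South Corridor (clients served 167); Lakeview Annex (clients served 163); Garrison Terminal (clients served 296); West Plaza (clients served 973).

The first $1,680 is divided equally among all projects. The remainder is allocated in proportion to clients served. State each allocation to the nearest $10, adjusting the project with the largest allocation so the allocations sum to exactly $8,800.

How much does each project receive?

First tranche $1,680 split equally: $420 each.
Remainder $7,120 by clients served (total 1,599): South Corridor 743.61 → $740; Lakeview Annex 725.80 → $730; Garrison Terminal 1,318.02 → $1,320; West Plaza 4,332.56 → $4,330.
Totals: South Corridor $420 + $740 = $1,160; Lakeview Annex $420 + $730 = $1,150; Garrison Terminal $420 + $1,320 = $1,740; West Plaza $420 + $4,330 = $4,750.

South Corridor: $1,160 | Lakeview Annex: $1,150 | Garrison Terminal: $1,740 | West Plaza: $4,750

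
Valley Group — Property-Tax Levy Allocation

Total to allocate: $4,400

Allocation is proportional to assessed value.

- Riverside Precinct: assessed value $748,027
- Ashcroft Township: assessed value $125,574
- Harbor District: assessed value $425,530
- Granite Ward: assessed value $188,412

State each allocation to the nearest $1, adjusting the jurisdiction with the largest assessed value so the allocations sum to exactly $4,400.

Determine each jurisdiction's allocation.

Sum of assessed value: 748,027 + 125,574 + 425,530 + 188,412 = 1,487,543.
Unrounded shares: Riverside Precinct 2,212.59; Ashcroft Township 371.44; Harbor District 1,258.67; Granite Ward 557.30.
Rounded to nearest $1: Riverside Precinct $2,213; Ashcroft Township $371; Harbor District $1,259; Granite Ward $557. Sum = $4,400.
No rounding difference to absorb.

Riverside Precinct: $2,213 · Ashcroft Township: $371 · Harbor District: $1,259 · Granite Ward: $557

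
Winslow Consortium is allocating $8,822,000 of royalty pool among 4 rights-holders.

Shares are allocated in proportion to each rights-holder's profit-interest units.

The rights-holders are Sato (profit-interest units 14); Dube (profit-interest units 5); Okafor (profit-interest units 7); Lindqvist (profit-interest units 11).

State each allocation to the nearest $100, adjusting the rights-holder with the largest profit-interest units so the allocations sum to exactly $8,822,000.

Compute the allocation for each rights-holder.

Sato: $3,338,000; Dube: $1,192,200; Okafor: $1,669,000; Lindqvist: $2,622,800

Total profit-interest units = 37.
Pro-rata amounts: Sato 14/37 × $8,822,000 = 3,338,054.05; Dube 5/37 × $8,822,000 = 1,192,162.16; Okafor 7/37 × $8,822,000 = 1,669,027.03; Lindqvist 11/37 × $8,822,000 = 2,622,756.76.
Rounded to nearest $100: Sato $3,338,100; Dube $1,192,200; Okafor $1,669,000; Lindqvist $2,622,800. Sum = $8,822,100.
Difference $8,822,000 − $8,822,100 = −$100 applied to largest profit-interest units (Sato): Sato becomes $3,338,000.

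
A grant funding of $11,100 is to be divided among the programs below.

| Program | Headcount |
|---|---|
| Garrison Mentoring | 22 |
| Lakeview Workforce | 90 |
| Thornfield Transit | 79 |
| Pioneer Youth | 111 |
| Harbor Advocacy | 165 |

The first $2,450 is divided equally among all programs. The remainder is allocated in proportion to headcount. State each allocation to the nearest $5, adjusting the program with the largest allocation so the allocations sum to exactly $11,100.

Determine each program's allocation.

Garrison Mentoring: $895; Lakeview Workforce: $2,155; Thornfield Transit: $1,955; Pioneer Youth: $2,545; Harbor Advocacy: $3,550

Equal tier: $2,450 ÷ 5 = $490 apiece.
Remainder $8,650 by headcount (total 467): Garrison Mentoring 407.49 → $405; Lakeview Workforce 1,667.02 → $1,665; Thornfield Transit 1,463.28 → $1,465; Pioneer Youth 2,056.00 → $2,055; Harbor Advocacy 3,056.21 → $3,055.
Rounding difference +$5 on remainder applied to Harbor Advocacy.
Totals: Garrison Mentoring $490 + $405 = $895; Lakeview Workforce $490 + $1,665 = $2,155; Thornfield Transit $490 + $1,465 = $1,955; Pioneer Youth $490 + $2,055 = $2,545; Harbor Advocacy $490 + $3,060 = $3,550.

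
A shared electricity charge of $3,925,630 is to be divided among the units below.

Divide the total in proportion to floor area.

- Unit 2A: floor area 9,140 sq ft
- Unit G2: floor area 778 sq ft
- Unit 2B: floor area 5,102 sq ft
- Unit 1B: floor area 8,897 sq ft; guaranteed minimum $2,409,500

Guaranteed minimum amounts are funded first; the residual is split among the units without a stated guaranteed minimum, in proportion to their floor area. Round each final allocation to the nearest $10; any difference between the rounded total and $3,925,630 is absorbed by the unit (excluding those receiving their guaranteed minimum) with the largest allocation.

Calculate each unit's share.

Guaranteed amounts: Unit 1B $2,409,500. Residual $1,516,130.
Residual split over remaining floor area 15,020: Unit 2A 922,598.42 → $922,600; Unit G2 78,531.90 → $78,530; Unit 2B 514,999.68 → $515,000.

Unit 2A: $922,600 | Unit G2: $78,530 | Unit 2B: $515,000 | Unit 1B: $2,409,500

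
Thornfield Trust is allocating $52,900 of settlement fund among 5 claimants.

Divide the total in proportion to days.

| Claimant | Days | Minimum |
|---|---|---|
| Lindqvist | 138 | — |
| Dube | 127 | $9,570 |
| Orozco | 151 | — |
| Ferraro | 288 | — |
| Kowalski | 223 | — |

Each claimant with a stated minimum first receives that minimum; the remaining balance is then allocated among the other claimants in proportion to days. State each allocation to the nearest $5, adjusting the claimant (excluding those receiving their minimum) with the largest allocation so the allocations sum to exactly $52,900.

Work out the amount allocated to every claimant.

Guaranteed amounts: Dube $9,570. Residual $43,330.
Residual split over remaining days 800: Lindqvist 7,474.43 → $7,475; Orozco 8,178.54 → $8,180; Ferraro 15,598.80 → $15,600; Kowalski 12,078.24 → $12,080.
Rounding difference −$5 applied to Ferraro → $15,595.

Lindqvist: $7,475; Dube: $9,570; Orozco: $8,180; Ferraro: $15,595; Kowalski: $12,080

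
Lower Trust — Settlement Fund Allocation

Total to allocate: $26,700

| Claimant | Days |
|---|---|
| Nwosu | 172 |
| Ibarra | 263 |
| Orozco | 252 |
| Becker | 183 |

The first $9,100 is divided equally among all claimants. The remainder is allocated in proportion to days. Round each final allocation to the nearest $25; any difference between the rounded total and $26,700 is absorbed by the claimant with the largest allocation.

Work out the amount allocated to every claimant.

$9,100 shared equally gives $2,275 per claimant.
Remainder $17,600 by days (total 870): Nwosu 3,479.54 → $3,475; Ibarra 5,320.46 → $5,325; Orozco 5,097.93 → $5,100; Becker 3,702.07 → $3,700.
Totals: Nwosu $2,275 + $3,475 = $5,750; Ibarra $2,275 + $5,325 = $7,600; Orozco $2,275 + $5,100 = $7,375; Becker $2,275 + $3,700 = $5,975.

Nwosu: $5,750 | Ibarra: $7,600 | Orozco: $7,375 | Becker: $5,975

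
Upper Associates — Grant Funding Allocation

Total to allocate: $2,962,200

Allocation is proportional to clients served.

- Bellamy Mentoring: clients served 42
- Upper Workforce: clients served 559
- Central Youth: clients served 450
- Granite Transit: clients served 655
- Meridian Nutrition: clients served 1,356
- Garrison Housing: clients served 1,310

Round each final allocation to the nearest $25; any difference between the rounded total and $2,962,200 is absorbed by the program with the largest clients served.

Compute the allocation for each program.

Total clients served = 42 + 559 + 450 + 655 + 1,356 + 1,310 = 4,372.
Raw shares: Bellamy Mentoring 28,456.63; Upper Workforce 378,744.24; Central Youth 304,892.50; Granite Transit 443,787.97; Meridian Nutrition 918,742.73; Garrison Housing 887,575.94.
At nearest $25: Bellamy Mentoring $28,450; Upper Workforce $378,750; Central Youth $304,900; Granite Transit $443,800; Meridian Nutrition $918,750; Garrison Housing $887,575. Sum = $2,962,225.
Difference $2,962,200 − $2,962,225 = −$25 applied to largest clients served (Meridian Nutrition): Meridian Nutrition becomes $918,725.

Bellamy Mentoring: $28,450 · Upper Workforce: $378,750 · Central Youth: $304,900 · Granite Transit: $443,800 · Meridian Nutrition: $918,725 · Garrison Housing: $887,575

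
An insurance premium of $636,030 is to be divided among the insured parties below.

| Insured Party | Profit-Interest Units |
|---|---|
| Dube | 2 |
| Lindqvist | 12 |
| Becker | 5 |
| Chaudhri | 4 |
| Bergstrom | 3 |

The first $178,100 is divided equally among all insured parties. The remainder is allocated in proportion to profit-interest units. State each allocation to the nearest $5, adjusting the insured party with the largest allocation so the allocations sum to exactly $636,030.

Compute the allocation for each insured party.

Dube: $70,845 · Lindqvist: $246,970 · Becker: $123,685 · Chaudhri: $106,070 · Bergstrom: $88,460

First tranche $178,100 split equally: $35,620 each.
Remainder $457,930 by profit-interest units (total 26): Dube 35,225.38 → $35,225; Lindqvist 211,352.31 → $211,350; Becker 88,063.46 → $88,065; Chaudhri 70,450.77 → $70,450; Bergstrom 52,838.08 → $52,840.
Totals: Dube $35,620 + $35,225 = $70,845; Lindqvist $35,620 + $211,350 = $246,970; Becker $35,620 + $88,065 = $123,685; Chaudhri $35,620 + $70,450 = $106,070; Bergstrom $35,620 + $52,840 = $88,460.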